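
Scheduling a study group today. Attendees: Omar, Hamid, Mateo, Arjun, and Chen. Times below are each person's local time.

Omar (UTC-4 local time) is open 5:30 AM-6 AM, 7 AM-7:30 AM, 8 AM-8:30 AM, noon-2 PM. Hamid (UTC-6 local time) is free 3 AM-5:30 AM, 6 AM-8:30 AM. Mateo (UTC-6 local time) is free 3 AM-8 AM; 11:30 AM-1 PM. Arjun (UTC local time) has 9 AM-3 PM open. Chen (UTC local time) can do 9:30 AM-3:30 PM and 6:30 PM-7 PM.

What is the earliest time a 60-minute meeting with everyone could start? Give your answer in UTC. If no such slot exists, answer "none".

none

Omar in UTC: 09:30-10:00, 11:00-11:30, 12:00-12:30, 16:00-18:00 (add 4h to convert from UTC-4).
Hamid in UTC: 09:00-11:30, 12:00-14:30 (add 6h to convert from UTC-6).
Mateo in UTC: 09:00-14:00, 17:30-19:00 (add 6h to convert from UTC-6).
Arjun in UTC: 09:00-15:00.
Chen in UTC: 09:30-15:30, 18:30-19:00.
Omar ∩ Hamid: 09:30-10:00, 11:00-11:30, 12:00-12:30.
Omar ∩ Hamid ∩ Mateo: 09:30-10:00, 11:00-11:30, 12:00-12:30.
Omar ∩ Hamid ∩ Mateo ∩ Arjun: 09:30-10:00, 11:00-11:30, 12:00-12:30.
Omar ∩ Hamid ∩ Mateo ∩ Arjun ∩ Chen: 09:30-10:00, 11:00-11:30, 12:00-12:30.
No common window is at least 60 minutes long.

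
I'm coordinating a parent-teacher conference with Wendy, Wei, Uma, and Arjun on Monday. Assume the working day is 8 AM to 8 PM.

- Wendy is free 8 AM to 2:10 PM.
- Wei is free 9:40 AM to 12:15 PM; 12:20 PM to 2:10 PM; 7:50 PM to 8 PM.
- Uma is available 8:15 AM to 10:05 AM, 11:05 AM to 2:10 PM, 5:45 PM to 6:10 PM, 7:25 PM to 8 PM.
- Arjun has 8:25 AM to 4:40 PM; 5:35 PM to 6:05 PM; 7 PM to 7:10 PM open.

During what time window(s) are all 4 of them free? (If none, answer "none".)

09:40-10:05, 11:05-12:15, 12:20-14:10

Wendy ∩ Wei: 09:40-12:15, 12:20-14:10.
Wendy ∩ Wei ∩ Uma: 09:40-10:05, 11:05-12:15, 12:20-14:10.
Wendy ∩ Wei ∩ Uma ∩ Arjun: 09:40-10:05, 11:05-12:15, 12:20-14:10.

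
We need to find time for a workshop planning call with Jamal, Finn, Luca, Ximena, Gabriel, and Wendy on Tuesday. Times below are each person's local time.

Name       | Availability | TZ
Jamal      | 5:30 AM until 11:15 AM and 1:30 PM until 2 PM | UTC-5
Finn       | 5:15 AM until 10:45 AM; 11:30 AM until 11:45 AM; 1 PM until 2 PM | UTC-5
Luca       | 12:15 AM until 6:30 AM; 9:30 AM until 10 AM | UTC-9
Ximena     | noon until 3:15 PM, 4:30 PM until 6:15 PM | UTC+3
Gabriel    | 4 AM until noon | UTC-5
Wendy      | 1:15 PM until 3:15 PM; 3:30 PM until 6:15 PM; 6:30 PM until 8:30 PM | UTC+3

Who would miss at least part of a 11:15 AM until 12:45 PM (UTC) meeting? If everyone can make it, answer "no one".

Wendy, Ximena

Jamal in UTC: 10:30-16:15, 18:30-19:00 (add 5h to convert from UTC-5).
Finn in UTC: 10:15-15:45, 16:30-16:45, 18:00-19:00 (add 5h to convert from UTC-5).
Luca in UTC: 09:15-15:30, 18:30-19:00 (add 9h to convert from UTC-9).
Ximena in UTC: 09:00-12:15, 13:30-15:15 (subtract 3h to convert from UTC+3).
Gabriel in UTC: 09:00-17:00 (add 5h to convert from UTC-5).
Wendy in UTC: 10:15-12:15, 12:30-15:15, 15:30-17:30 (subtract 3h to convert from UTC+3).
Jamal: free for 11:15-12:45. Finn: free for 11:15-12:45. Luca: free for 11:15-12:45. Ximena: not fully free for 11:15-12:45. Gabriel: free for 11:15-12:45. Wendy: not fully free for 11:15-12:45.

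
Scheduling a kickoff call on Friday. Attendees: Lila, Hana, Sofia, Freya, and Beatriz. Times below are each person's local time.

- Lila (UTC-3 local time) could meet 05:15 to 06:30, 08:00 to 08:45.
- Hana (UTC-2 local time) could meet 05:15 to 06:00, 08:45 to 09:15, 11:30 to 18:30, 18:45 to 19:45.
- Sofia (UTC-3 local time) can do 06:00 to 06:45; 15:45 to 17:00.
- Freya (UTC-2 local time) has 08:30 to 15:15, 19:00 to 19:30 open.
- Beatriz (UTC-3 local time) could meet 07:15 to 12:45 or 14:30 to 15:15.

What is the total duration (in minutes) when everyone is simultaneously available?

0

Lila in UTC: 08:15-09:30, 11:00-11:45 (add 3h to convert from UTC-3).
Hana in UTC: 07:15-08:00, 10:45-11:15, 13:30-20:30, 20:45-21:45 (add 2h to convert from UTC-2).
Sofia in UTC: 09:00-09:45, 18:45-20:00 (add 3h to convert from UTC-3).
Freya in UTC: 10:30-17:15, 21:00-21:30 (add 2h to convert from UTC-2).
Beatriz in UTC: 10:15-15:45, 17:30-18:15 (add 3h to convert from UTC-3).
Lila ∩ Hana: 11:00-11:15.
Lila ∩ Hana ∩ Sofia: ∅.
Lila ∩ Hana ∩ Sofia ∩ Freya: ∅.
Lila ∩ Hana ∩ Sofia ∩ Freya ∩ Beatriz: ∅.
There is no time when everyone is free.
There is no common window, so the total is 0 minutes.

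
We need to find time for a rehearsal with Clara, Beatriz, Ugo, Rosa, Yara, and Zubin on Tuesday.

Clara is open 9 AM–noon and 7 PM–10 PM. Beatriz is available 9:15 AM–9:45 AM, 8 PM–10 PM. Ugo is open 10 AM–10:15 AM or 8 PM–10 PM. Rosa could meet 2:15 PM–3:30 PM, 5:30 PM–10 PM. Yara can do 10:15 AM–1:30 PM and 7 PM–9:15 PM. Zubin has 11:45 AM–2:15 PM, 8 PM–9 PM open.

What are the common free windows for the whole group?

Clara ∩ Beatriz: 09:15-09:45, 20:00-22:00.
Clara ∩ Beatriz ∩ Ugo: 20:00-22:00.
Clara ∩ Beatriz ∩ Ugo ∩ Rosa: 20:00-22:00.
Clara ∩ Beatriz ∩ Ugo ∩ Rosa ∩ Yara: 20:00-21:15.
Clara ∩ Beatriz ∩ Ugo ∩ Rosa ∩ Yara ∩ Zubin: 20:00-21:00.

20:00-21:00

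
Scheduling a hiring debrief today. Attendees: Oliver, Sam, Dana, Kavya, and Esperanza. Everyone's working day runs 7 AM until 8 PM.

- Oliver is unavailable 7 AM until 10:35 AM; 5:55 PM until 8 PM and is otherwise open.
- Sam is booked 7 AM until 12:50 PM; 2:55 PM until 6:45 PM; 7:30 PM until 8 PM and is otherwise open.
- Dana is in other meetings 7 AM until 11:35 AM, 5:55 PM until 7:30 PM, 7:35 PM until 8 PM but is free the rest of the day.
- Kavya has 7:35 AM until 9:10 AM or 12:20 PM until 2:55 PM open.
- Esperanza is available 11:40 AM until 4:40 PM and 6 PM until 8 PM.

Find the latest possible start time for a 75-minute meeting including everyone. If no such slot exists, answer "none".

13:40

Oliver free: 10:35-17:55 (invert busy blocks within the working day).
Sam free: 12:50-14:55, 18:45-19:30 (invert busy blocks within the working day).
Dana free: 11:35-17:55, 19:30-19:35 (invert busy blocks within the working day).
Kavya free: 07:35-09:10, 12:20-14:55.
Esperanza free: 11:40-16:40, 18:00-20:00.
Oliver ∩ Sam: 12:50-14:55.
Oliver ∩ Sam ∩ Dana: 12:50-14:55.
Oliver ∩ Sam ∩ Dana ∩ Kavya: 12:50-14:55.
Oliver ∩ Sam ∩ Dana ∩ Kavya ∩ Esperanza: 12:50-14:55.
So the common availability across everyone is 12:50-14:55.
The last common window of at least 75 minutes is 12:50-14:55; a 75-minute meeting can start as late as 13:40 and still end by 14:55.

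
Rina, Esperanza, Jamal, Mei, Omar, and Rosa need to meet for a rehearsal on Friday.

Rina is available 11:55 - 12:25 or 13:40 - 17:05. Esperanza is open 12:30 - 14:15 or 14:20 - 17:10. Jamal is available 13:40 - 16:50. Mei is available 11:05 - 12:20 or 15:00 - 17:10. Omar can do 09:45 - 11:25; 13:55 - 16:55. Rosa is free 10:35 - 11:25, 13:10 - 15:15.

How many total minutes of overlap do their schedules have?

15

Rina ∩ Esperanza: 13:40-14:15, 14:20-17:05.
Rina ∩ Esperanza ∩ Jamal: 13:40-14:15, 14:20-16:50.
Rina ∩ Esperanza ∩ Jamal ∩ Mei: 15:00-16:50.
Rina ∩ Esperanza ∩ Jamal ∩ Mei ∩ Omar: 15:00-16:50.
Rina ∩ Esperanza ∩ Jamal ∩ Mei ∩ Omar ∩ Rosa: 15:00-15:15.
That's a single block of 15 minutes.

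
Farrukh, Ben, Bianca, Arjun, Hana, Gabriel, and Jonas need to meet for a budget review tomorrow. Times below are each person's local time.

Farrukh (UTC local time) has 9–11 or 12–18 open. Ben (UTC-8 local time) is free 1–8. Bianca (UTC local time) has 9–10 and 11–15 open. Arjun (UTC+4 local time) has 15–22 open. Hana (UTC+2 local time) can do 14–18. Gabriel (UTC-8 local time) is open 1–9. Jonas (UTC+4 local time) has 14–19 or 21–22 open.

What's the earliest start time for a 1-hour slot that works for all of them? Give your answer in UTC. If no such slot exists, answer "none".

Farrukh in UTC: 09:00-11:00, 12:00-18:00.
Ben in UTC: 09:00-16:00 (add 8h to convert from UTC-8).
Bianca in UTC: 09:00-10:00, 11:00-15:00.
Arjun in UTC: 11:00-18:00 (subtract 4h to convert from UTC+4).
Hana in UTC: 12:00-16:00 (subtract 2h to convert from UTC+2).
Gabriel in UTC: 09:00-17:00 (add 8h to convert from UTC-8).
Jonas in UTC: 10:00-15:00, 17:00-18:00 (subtract 4h to convert from UTC+4).
Farrukh ∩ Ben: 09:00-11:00, 12:00-16:00.
Farrukh ∩ Ben ∩ Bianca: 09:00-10:00, 12:00-15:00.
Farrukh ∩ Ben ∩ Bianca ∩ Arjun: 12:00-15:00.
Farrukh ∩ Ben ∩ Bianca ∩ Arjun ∩ Hana: 12:00-15:00.
Farrukh ∩ Ben ∩ Bianca ∩ Arjun ∩ Hana ∩ Gabriel: 12:00-15:00.
Farrukh ∩ Ben ∩ Bianca ∩ Arjun ∩ Hana ∩ Gabriel ∩ Jonas: 12:00-15:00.
The first common window of at least 60 minutes is 12:00-15:00, so the earliest start is 12:00.

12:00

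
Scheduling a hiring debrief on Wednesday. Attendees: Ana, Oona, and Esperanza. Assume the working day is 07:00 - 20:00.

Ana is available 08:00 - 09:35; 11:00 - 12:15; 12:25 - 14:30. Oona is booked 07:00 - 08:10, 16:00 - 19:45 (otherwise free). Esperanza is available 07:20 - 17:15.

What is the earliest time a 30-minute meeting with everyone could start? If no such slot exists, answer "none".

Ana free: 08:00-09:35, 11:00-12:15, 12:25-14:30.
Oona free: 08:10-16:00, 19:45-20:00 (invert busy blocks within the working day).
Esperanza free: 07:20-17:15.
Ana ∩ Oona: 08:10-09:35, 11:00-12:15, 12:25-14:30.
Ana ∩ Oona ∩ Esperanza: 08:10-09:35, 11:00-12:15, 12:25-14:30.
The first common window of at least 30 minutes is 08:10-09:35, so the earliest start is 08:10.

08:10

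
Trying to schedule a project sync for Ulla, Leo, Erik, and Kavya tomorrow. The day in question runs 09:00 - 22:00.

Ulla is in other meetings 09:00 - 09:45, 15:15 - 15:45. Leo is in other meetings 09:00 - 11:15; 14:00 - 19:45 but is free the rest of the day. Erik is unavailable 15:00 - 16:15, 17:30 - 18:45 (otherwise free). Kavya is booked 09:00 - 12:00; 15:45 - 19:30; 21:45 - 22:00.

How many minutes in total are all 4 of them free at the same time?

240

Ulla free: 09:45-15:15, 15:45-22:00 (invert busy blocks within the working day).
Leo free: 11:15-14:00, 19:45-22:00 (invert busy blocks within the working day).
Erik free: 09:00-15:00, 16:15-17:30, 18:45-22:00 (invert busy blocks within the working day).
Kavya free: 12:00-15:45, 19:30-21:45 (invert busy blocks within the working day).
Ulla ∩ Leo: 11:15-14:00, 19:45-22:00.
Ulla ∩ Leo ∩ Erik: 11:15-14:00, 19:45-22:00.
Ulla ∩ Leo ∩ Erik ∩ Kavya: 12:00-14:00, 19:45-21:45.
Those are the intersection windows.
Summing the common windows: 120 + 120 = 240 minutes.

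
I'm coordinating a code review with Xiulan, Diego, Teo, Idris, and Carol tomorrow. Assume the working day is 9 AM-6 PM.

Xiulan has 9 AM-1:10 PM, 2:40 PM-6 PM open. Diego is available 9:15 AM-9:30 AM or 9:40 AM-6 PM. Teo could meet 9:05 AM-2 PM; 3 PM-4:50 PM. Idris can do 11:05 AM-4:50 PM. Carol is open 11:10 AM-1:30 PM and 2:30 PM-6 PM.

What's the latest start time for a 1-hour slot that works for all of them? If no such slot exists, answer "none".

Xiulan ∩ Diego: 09:15-09:30, 09:40-13:10, 14:40-18:00.
Xiulan ∩ Diego ∩ Teo: 09:15-09:30, 09:40-13:10, 15:00-16:50.
Xiulan ∩ Diego ∩ Teo ∩ Idris: 11:05-13:10, 15:00-16:50.
Xiulan ∩ Diego ∩ Teo ∩ Idris ∩ Carol: 11:10-13:10, 15:00-16:50.
So the common availability across everyone is 11:10-13:10, 15:00-16:50.
The last common window of at least 60 minutes is 15:00-16:50; a 60-minute meeting can start as late as 15:50 and still end by 16:50.

15:50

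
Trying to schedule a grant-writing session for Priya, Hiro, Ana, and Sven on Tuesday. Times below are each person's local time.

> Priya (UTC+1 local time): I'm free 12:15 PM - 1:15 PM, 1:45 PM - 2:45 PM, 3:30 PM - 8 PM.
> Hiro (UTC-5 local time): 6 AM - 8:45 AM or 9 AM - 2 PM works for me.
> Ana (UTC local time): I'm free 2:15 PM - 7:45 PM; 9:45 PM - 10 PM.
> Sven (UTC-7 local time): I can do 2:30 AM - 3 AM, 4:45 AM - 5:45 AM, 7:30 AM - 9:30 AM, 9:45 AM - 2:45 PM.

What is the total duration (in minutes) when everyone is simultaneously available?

255

Priya in UTC: 11:15-12:15, 12:45-13:45, 14:30-19:00 (subtract 1h to convert from UTC+1).
Hiro in UTC: 11:00-13:45, 14:00-19:00 (add 5h to convert from UTC-5).
Ana in UTC: 14:15-19:45, 21:45-22:00.
Sven in UTC: 09:30-10:00, 11:45-12:45, 14:30-16:30, 16:45-21:45 (add 7h to convert from UTC-7).
Priya ∩ Hiro: 11:15-12:15, 12:45-13:45, 14:30-19:00.
Priya ∩ Hiro ∩ Ana: 14:30-19:00.
Priya ∩ Hiro ∩ Ana ∩ Sven: 14:30-16:30, 16:45-19:00.
Summing the common windows: 120 + 135 = 255 minutes.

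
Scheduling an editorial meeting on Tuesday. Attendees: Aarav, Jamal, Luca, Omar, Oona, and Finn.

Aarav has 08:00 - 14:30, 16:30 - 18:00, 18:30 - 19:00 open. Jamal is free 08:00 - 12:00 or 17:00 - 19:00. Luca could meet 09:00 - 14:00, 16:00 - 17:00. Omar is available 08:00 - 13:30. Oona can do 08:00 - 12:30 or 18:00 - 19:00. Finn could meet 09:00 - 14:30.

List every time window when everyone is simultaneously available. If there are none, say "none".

09:00-12:00

Aarav ∩ Jamal: 08:00-12:00, 17:00-18:00, 18:30-19:00.
Aarav ∩ Jamal ∩ Luca: 09:00-12:00.
Aarav ∩ Jamal ∩ Luca ∩ Omar: 09:00-12:00.
Aarav ∩ Jamal ∩ Luca ∩ Omar ∩ Oona: 09:00-12:00.
Aarav ∩ Jamal ∩ Luca ∩ Omar ∩ Oona ∩ Finn: 09:00-12:00.
Those are the intersection windows.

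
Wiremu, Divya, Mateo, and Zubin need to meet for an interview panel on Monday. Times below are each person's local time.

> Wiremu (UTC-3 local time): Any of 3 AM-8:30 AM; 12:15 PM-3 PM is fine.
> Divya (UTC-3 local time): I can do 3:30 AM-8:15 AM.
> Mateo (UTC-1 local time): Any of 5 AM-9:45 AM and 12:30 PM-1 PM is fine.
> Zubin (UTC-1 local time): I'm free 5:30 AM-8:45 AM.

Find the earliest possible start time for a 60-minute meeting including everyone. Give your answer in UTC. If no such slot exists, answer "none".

06:30

Wiremu in UTC: 06:00-11:30, 15:15-18:00 (add 3h to convert from UTC-3).
Divya in UTC: 06:30-11:15 (add 3h to convert from UTC-3).
Mateo in UTC: 06:00-10:45, 13:30-14:00 (add 1h to convert from UTC-1).
Zubin in UTC: 06:30-09:45 (add 1h to convert from UTC-1).
Wiremu ∩ Divya: 06:30-11:15.
Wiremu ∩ Divya ∩ Mateo: 06:30-10:45.
Wiremu ∩ Divya ∩ Mateo ∩ Zubin: 06:30-09:45.
The first common window of at least 60 minutes is 06:30-09:45, so the earliest start is 06:30.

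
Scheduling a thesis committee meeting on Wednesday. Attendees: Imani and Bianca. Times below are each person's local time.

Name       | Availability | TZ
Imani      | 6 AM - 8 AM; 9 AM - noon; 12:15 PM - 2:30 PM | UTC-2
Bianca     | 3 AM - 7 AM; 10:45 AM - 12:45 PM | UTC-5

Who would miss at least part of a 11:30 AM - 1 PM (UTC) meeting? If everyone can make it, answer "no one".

Bianca

Imani in UTC: 08:00-10:00, 11:00-14:00, 14:15-16:30 (add 2h to convert from UTC-2).
Bianca in UTC: 08:00-12:00, 15:45-17:45 (add 5h to convert from UTC-5).
Imani: free for 11:30-13:00. Bianca: not fully free for 11:30-13:00.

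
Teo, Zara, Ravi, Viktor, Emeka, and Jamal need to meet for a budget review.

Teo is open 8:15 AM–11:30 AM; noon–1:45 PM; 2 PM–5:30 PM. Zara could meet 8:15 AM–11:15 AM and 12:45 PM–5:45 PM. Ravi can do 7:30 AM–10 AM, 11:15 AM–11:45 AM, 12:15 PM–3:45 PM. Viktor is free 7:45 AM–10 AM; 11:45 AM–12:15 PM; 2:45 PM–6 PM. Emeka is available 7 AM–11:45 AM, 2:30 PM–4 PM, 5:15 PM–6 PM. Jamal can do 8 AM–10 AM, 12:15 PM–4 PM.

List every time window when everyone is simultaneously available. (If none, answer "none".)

08:15-10:00, 14:45-15:45

Teo ∩ Zara: 08:15-11:15, 12:45-13:45, 14:00-17:30.
Teo ∩ Zara ∩ Ravi: 08:15-10:00, 12:45-13:45, 14:00-15:45.
Teo ∩ Zara ∩ Ravi ∩ Viktor: 08:15-10:00, 14:45-15:45.
Teo ∩ Zara ∩ Ravi ∩ Viktor ∩ Emeka: 08:15-10:00, 14:45-15:45.
Teo ∩ Zara ∩ Ravi ∩ Viktor ∩ Emeka ∩ Jamal: 08:15-10:00, 14:45-15:45.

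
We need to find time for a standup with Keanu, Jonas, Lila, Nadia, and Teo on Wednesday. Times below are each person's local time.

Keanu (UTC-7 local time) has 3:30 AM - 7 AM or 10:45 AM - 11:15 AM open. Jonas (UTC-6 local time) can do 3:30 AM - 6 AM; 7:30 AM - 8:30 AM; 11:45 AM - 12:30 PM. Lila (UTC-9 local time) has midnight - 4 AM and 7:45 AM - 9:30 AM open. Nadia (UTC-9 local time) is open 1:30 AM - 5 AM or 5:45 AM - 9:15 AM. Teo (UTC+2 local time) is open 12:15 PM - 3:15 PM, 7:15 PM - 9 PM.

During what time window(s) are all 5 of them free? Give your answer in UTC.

10:30-12:00, 17:45-18:15

Keanu in UTC: 10:30-14:00, 17:45-18:15 (add 7h to convert from UTC-7).
Jonas in UTC: 09:30-12:00, 13:30-14:30, 17:45-18:30 (add 6h to convert from UTC-6).
Lila in UTC: 09:00-13:00, 16:45-18:30 (add 9h to convert from UTC-9).
Nadia in UTC: 10:30-14:00, 14:45-18:15 (add 9h to convert from UTC-9).
Teo in UTC: 10:15-13:15, 17:15-19:00 (subtract 2h to convert from UTC+2).
Keanu ∩ Jonas: 10:30-12:00, 13:30-14:00, 17:45-18:15.
Keanu ∩ Jonas ∩ Lila: 10:30-12:00, 17:45-18:15.
Keanu ∩ Jonas ∩ Lila ∩ Nadia: 10:30-12:00, 17:45-18:15.
Keanu ∩ Jonas ∩ Lila ∩ Nadia ∩ Teo: 10:30-12:00, 17:45-18:15.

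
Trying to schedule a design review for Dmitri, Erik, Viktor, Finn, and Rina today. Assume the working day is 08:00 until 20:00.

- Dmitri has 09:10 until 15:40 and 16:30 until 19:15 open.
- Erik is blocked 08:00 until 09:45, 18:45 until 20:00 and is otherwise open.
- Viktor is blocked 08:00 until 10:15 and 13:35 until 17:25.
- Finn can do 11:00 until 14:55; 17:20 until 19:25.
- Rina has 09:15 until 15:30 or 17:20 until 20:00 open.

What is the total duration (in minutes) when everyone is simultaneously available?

235

Dmitri free: 09:10-15:40, 16:30-19:15.
Erik free: 09:45-18:45 (invert busy blocks within the working day).
Viktor free: 10:15-13:35, 17:25-20:00 (invert busy blocks within the working day).
Finn free: 11:00-14:55, 17:20-19:25.
Rina free: 09:15-15:30, 17:20-20:00.
Dmitri ∩ Erik: 09:45-15:40, 16:30-18:45.
Dmitri ∩ Erik ∩ Viktor: 10:15-13:35, 17:25-18:45.
Dmitri ∩ Erik ∩ Viktor ∩ Finn: 11:00-13:35, 17:25-18:45.
Dmitri ∩ Erik ∩ Viktor ∩ Finn ∩ Rina: 11:00-13:35, 17:25-18:45.
Those are the intersection windows.
Summing the common windows: 155 + 80 = 235 minutes.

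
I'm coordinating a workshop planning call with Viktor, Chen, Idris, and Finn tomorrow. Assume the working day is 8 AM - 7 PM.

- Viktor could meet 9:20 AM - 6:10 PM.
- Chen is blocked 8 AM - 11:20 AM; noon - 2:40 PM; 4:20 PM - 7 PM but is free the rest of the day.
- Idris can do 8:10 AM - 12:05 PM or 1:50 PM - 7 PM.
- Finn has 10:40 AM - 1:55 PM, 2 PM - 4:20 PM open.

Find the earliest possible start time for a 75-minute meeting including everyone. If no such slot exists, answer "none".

Viktor free: 09:20-18:10.
Chen free: 11:20-12:00, 14:40-16:20 (invert busy blocks within the working day).
Idris free: 08:10-12:05, 13:50-19:00.
Finn free: 10:40-13:55, 14:00-16:20.
Viktor ∩ Chen: 11:20-12:00, 14:40-16:20.
Viktor ∩ Chen ∩ Idris: 11:20-12:00, 14:40-16:20.
Viktor ∩ Chen ∩ Idris ∩ Finn: 11:20-12:00, 14:40-16:20.
The first common window of at least 75 minutes is 14:40-16:20, so the earliest start is 14:40.

14:40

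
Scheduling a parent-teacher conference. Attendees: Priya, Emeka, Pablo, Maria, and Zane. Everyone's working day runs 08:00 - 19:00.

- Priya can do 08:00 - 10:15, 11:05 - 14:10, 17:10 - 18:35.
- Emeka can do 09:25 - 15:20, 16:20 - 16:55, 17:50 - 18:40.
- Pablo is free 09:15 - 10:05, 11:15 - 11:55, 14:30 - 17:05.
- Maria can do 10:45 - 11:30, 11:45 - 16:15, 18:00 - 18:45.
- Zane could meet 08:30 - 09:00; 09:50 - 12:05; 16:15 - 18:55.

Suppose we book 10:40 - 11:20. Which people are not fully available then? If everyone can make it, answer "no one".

Priya: not fully free for 10:40-11:20. Emeka: free for 10:40-11:20. Pablo: not fully free for 10:40-11:20. Maria: not fully free for 10:40-11:20. Zane: free for 10:40-11:20.

Maria, Pablo, Priya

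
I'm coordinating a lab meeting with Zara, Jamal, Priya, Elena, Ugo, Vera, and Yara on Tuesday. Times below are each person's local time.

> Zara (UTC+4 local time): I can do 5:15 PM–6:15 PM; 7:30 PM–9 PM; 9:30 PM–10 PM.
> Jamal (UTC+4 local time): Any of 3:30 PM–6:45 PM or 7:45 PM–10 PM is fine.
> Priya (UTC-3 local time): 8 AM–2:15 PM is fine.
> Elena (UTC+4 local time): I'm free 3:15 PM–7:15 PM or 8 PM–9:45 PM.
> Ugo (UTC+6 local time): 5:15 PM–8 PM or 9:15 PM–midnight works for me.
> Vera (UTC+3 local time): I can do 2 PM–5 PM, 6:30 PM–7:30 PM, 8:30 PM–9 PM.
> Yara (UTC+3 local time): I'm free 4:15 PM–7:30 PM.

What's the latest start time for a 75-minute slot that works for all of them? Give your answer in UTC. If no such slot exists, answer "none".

Zara in UTC: 13:15-14:15, 15:30-17:00, 17:30-18:00 (subtract 4h to convert from UTC+4).
Jamal in UTC: 11:30-14:45, 15:45-18:00 (subtract 4h to convert from UTC+4).
Priya in UTC: 11:00-17:15 (add 3h to convert from UTC-3).
Elena in UTC: 11:15-15:15, 16:00-17:45 (subtract 4h to convert from UTC+4).
Ugo in UTC: 11:15-14:00, 15:15-18:00 (subtract 6h to convert from UTC+6).
Vera in UTC: 11:00-14:00, 15:30-16:30, 17:30-18:00 (subtract 3h to convert from UTC+3).
Yara in UTC: 13:15-16:30 (subtract 3h to convert from UTC+3).
Zara ∩ Jamal: 13:15-14:15, 15:45-17:00, 17:30-18:00.
Zara ∩ Jamal ∩ Priya: 13:15-14:15, 15:45-17:00.
Zara ∩ Jamal ∩ Priya ∩ Elena: 13:15-14:15, 16:00-17:00.
Zara ∩ Jamal ∩ Priya ∩ Elena ∩ Ugo: 13:15-14:00, 16:00-17:00.
Zara ∩ Jamal ∩ Priya ∩ Elena ∩ Ugo ∩ Vera: 13:15-14:00, 16:00-16:30.
Zara ∩ Jamal ∩ Priya ∩ Elena ∩ Ugo ∩ Vera ∩ Yara: 13:15-14:00, 16:00-16:30.
Those are the intersection windows.
No common window is at least 75 minutes long.

none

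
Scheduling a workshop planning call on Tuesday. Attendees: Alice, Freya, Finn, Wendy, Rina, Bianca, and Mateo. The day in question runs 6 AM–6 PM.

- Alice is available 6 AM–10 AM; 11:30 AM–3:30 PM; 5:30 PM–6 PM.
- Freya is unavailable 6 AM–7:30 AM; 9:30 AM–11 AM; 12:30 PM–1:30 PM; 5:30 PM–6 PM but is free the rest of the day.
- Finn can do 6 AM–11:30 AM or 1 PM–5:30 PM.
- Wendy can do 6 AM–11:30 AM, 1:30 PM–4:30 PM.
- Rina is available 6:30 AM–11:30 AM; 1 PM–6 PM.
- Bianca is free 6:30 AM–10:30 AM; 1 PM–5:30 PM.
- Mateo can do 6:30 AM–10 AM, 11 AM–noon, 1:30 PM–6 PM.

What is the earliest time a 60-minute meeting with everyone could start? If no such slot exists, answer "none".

Alice free: 06:00-10:00, 11:30-15:30, 17:30-18:00.
Freya free: 07:30-09:30, 11:00-12:30, 13:30-17:30 (invert busy blocks within the working day).
Finn free: 06:00-11:30, 13:00-17:30.
Wendy free: 06:00-11:30, 13:30-16:30.
Rina free: 06:30-11:30, 13:00-18:00.
Bianca free: 06:30-10:30, 13:00-17:30.
Mateo free: 06:30-10:00, 11:00-12:00, 13:30-18:00.
Alice ∩ Freya: 07:30-09:30, 11:30-12:30, 13:30-15:30.
Alice ∩ Freya ∩ Finn: 07:30-09:30, 13:30-15:30.
Alice ∩ Freya ∩ Finn ∩ Wendy: 07:30-09:30, 13:30-15:30.
Alice ∩ Freya ∩ Finn ∩ Wendy ∩ Rina: 07:30-09:30, 13:30-15:30.
Alice ∩ Freya ∩ Finn ∩ Wendy ∩ Rina ∩ Bianca: 07:30-09:30, 13:30-15:30.
Alice ∩ Freya ∩ Finn ∩ Wendy ∩ Rina ∩ Bianca ∩ Mateo: 07:30-09:30, 13:30-15:30.
So the common availability across everyone is 07:30-09:30, 13:30-15:30.
The first common window of at least 60 minutes is 07:30-09:30, so the earliest start is 07:30.

07:30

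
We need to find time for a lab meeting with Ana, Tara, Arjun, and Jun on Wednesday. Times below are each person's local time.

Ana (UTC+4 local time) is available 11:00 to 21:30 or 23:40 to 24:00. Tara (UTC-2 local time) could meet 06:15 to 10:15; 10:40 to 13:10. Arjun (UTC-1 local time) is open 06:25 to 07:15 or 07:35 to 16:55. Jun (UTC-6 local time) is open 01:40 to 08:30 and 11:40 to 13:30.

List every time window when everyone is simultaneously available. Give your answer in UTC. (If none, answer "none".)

Ana in UTC: 07:00-17:30, 19:40-20:00 (subtract 4h to convert from UTC+4).
Tara in UTC: 08:15-12:15, 12:40-15:10 (add 2h to convert from UTC-2).
Arjun in UTC: 07:25-08:15, 08:35-17:55 (add 1h to convert from UTC-1).
Jun in UTC: 07:40-14:30, 17:40-19:30 (add 6h to convert from UTC-6).
Ana ∩ Tara: 08:15-12:15, 12:40-15:10.
Ana ∩ Tara ∩ Arjun: 08:35-12:15, 12:40-15:10.
Ana ∩ Tara ∩ Arjun ∩ Jun: 08:35-12:15, 12:40-14:30.

08:35-12:15, 12:40-14:30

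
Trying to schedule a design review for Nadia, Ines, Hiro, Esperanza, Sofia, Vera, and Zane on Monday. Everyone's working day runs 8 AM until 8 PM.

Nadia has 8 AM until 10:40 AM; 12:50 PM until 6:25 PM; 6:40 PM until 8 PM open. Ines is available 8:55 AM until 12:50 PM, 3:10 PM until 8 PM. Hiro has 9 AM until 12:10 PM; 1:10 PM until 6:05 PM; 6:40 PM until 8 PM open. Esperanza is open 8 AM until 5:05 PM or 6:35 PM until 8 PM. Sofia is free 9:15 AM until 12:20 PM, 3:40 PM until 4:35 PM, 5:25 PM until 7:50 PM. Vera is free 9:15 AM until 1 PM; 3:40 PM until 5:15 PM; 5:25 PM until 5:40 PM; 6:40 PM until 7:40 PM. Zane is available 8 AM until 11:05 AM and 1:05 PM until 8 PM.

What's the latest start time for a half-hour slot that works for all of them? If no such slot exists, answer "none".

19:10

Nadia ∩ Ines: 08:55-10:40, 15:10-18:25, 18:40-20:00.
Nadia ∩ Ines ∩ Hiro: 09:00-10:40, 15:10-18:05, 18:40-20:00.
Nadia ∩ Ines ∩ Hiro ∩ Esperanza: 09:00-10:40, 15:10-17:05, 18:40-20:00.
Nadia ∩ Ines ∩ Hiro ∩ Esperanza ∩ Sofia: 09:15-10:40, 15:40-16:35, 18:40-19:50.
Nadia ∩ Ines ∩ Hiro ∩ Esperanza ∩ Sofia ∩ Vera: 09:15-10:40, 15:40-16:35, 18:40-19:40.
Nadia ∩ Ines ∩ Hiro ∩ Esperanza ∩ Sofia ∩ Vera ∩ Zane: 09:15-10:40, 15:40-16:35, 18:40-19:40.
The last common window of at least 30 minutes is 18:40-19:40; a 30-minute meeting can start as late as 19:10 and still end by 19:40.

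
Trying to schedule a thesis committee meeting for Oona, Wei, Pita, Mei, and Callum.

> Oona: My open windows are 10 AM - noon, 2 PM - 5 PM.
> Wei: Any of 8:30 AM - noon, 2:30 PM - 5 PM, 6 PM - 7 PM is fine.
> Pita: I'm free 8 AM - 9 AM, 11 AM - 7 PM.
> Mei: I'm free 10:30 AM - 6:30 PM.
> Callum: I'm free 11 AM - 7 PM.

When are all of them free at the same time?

11:00-12:00, 14:30-17:00

Oona ∩ Wei: 10:00-12:00, 14:30-17:00.
Oona ∩ Wei ∩ Pita: 11:00-12:00, 14:30-17:00.
Oona ∩ Wei ∩ Pita ∩ Mei: 11:00-12:00, 14:30-17:00.
Oona ∩ Wei ∩ Pita ∩ Mei ∩ Callum: 11:00-12:00, 14:30-17:00.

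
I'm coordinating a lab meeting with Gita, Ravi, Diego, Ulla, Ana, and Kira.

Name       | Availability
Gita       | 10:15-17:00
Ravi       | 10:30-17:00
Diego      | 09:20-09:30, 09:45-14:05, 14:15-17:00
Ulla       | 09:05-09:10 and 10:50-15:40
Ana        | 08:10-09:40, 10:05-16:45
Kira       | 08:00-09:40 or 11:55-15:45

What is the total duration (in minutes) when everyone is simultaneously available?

215

Gita ∩ Ravi: 10:30-17:00.
Gita ∩ Ravi ∩ Diego: 10:30-14:05, 14:15-17:00.
Gita ∩ Ravi ∩ Diego ∩ Ulla: 10:50-14:05, 14:15-15:40.
Gita ∩ Ravi ∩ Diego ∩ Ulla ∩ Ana: 10:50-14:05, 14:15-15:40.
Gita ∩ Ravi ∩ Diego ∩ Ulla ∩ Ana ∩ Kira: 11:55-14:05, 14:15-15:40.
Summing the common windows: 130 + 85 = 215 minutes.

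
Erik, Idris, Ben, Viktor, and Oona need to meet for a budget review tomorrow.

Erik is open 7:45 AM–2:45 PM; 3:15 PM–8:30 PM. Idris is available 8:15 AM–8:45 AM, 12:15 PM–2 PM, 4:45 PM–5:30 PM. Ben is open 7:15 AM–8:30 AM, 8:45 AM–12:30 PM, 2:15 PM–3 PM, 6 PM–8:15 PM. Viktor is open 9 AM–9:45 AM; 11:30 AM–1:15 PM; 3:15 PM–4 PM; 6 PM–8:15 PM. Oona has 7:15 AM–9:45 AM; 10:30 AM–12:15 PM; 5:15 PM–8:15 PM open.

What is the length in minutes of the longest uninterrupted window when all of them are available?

Erik ∩ Idris: 08:15-08:45, 12:15-14:00, 16:45-17:30.
Erik ∩ Idris ∩ Ben: 08:15-08:30, 12:15-12:30.
Erik ∩ Idris ∩ Ben ∩ Viktor: 12:15-12:30.
Erik ∩ Idris ∩ Ben ∩ Viktor ∩ Oona: ∅.
There is no time when everyone is free.
No common window exists, so the longest block is 0 minutes.

0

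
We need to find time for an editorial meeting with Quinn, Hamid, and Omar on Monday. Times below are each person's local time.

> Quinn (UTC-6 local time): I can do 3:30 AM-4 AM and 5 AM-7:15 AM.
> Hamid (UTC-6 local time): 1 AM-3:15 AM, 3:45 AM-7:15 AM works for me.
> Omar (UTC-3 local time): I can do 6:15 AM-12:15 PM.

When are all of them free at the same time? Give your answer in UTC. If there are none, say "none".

Quinn in UTC: 09:30-10:00, 11:00-13:15 (add 6h to convert from UTC-6).
Hamid in UTC: 07:00-09:15, 09:45-13:15 (add 6h to convert from UTC-6).
Omar in UTC: 09:15-15:15 (add 3h to convert from UTC-3).
Quinn ∩ Hamid: 09:45-10:00, 11:00-13:15.
Quinn ∩ Hamid ∩ Omar: 09:45-10:00, 11:00-13:15.

09:45-10:00, 11:00-13:15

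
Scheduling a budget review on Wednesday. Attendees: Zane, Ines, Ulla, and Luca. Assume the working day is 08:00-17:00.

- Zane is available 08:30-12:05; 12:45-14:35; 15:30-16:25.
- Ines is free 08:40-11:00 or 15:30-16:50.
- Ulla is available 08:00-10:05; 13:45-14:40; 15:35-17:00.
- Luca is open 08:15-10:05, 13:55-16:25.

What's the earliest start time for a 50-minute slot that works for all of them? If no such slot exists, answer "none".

Zane ∩ Ines: 08:40-11:00, 15:30-16:25.
Zane ∩ Ines ∩ Ulla: 08:40-10:05, 15:35-16:25.
Zane ∩ Ines ∩ Ulla ∩ Luca: 08:40-10:05, 15:35-16:25.
So the common availability across everyone is 08:40-10:05, 15:35-16:25.
The first common window of at least 50 minutes is 08:40-10:05, so the earliest start is 08:40.

08:40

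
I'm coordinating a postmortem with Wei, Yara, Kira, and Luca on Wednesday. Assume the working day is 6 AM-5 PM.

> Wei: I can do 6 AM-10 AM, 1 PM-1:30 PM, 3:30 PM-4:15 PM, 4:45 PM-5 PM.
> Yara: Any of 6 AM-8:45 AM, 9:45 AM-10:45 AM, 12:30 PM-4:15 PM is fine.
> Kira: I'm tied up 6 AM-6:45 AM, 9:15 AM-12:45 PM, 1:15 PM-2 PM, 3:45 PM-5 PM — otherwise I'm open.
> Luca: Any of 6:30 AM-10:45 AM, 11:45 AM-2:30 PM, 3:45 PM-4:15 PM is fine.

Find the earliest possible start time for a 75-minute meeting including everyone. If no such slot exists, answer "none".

06:45

Wei free: 06:00-10:00, 13:00-13:30, 15:30-16:15, 16:45-17:00.
Yara free: 06:00-08:45, 09:45-10:45, 12:30-16:15.
Kira free: 06:45-09:15, 12:45-13:15, 14:00-15:45 (invert busy blocks within the working day).
Luca free: 06:30-10:45, 11:45-14:30, 15:45-16:15.
Wei ∩ Yara: 06:00-08:45, 09:45-10:00, 13:00-13:30, 15:30-16:15.
Wei ∩ Yara ∩ Kira: 06:45-08:45, 13:00-13:15, 15:30-15:45.
Wei ∩ Yara ∩ Kira ∩ Luca: 06:45-08:45, 13:00-13:15.
Those are the intersection windows.
The first common window of at least 75 minutes is 06:45-08:45, so the earliest start is 06:45.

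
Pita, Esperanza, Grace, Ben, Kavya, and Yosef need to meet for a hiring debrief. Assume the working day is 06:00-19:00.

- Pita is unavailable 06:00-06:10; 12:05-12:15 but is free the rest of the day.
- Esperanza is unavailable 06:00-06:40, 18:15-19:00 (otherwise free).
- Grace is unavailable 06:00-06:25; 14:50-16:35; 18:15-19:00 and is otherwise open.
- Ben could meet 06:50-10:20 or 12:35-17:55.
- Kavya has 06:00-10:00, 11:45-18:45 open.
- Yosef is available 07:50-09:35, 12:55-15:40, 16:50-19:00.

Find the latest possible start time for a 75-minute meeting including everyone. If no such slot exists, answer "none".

Pita free: 06:10-12:05, 12:15-19:00 (invert busy blocks within the working day).
Esperanza free: 06:40-18:15 (invert busy blocks within the working day).
Grace free: 06:25-14:50, 16:35-18:15 (invert busy blocks within the working day).
Ben free: 06:50-10:20, 12:35-17:55.
Kavya free: 06:00-10:00, 11:45-18:45.
Yosef free: 07:50-09:35, 12:55-15:40, 16:50-19:00.
Pita ∩ Esperanza: 06:40-12:05, 12:15-18:15.
Pita ∩ Esperanza ∩ Grace: 06:40-12:05, 12:15-14:50, 16:35-18:15.
Pita ∩ Esperanza ∩ Grace ∩ Ben: 06:50-10:20, 12:35-14:50, 16:35-17:55.
Pita ∩ Esperanza ∩ Grace ∩ Ben ∩ Kavya: 06:50-10:00, 12:35-14:50, 16:35-17:55.
Pita ∩ Esperanza ∩ Grace ∩ Ben ∩ Kavya ∩ Yosef: 07:50-09:35, 12:55-14:50, 16:50-17:55.
The last common window of at least 75 minutes is 12:55-14:50; a 75-minute meeting can start as late as 13:35 and still end by 14:50.

13:35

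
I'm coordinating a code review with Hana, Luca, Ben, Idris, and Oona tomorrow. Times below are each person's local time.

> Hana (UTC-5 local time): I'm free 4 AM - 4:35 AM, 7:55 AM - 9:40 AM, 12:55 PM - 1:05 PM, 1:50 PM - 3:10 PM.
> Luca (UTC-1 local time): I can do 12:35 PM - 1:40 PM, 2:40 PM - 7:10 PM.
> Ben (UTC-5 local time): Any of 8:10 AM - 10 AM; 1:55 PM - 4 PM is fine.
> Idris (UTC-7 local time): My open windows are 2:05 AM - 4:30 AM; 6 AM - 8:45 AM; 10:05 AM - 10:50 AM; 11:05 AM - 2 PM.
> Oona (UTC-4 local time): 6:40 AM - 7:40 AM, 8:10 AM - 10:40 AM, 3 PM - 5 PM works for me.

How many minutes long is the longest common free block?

70

Hana in UTC: 09:00-09:35, 12:55-14:40, 17:55-18:05, 18:50-20:10 (add 5h to convert from UTC-5).
Luca in UTC: 13:35-14:40, 15:40-20:10 (add 1h to convert from UTC-1).
Ben in UTC: 13:10-15:00, 18:55-21:00 (add 5h to convert from UTC-5).
Idris in UTC: 09:05-11:30, 13:00-15:45, 17:05-17:50, 18:05-21:00 (add 7h to convert from UTC-7).
Oona in UTC: 10:40-11:40, 12:10-14:40, 19:00-21:00 (add 4h to convert from UTC-4).
Hana ∩ Luca: 13:35-14:40, 17:55-18:05, 18:50-20:10.
Hana ∩ Luca ∩ Ben: 13:35-14:40, 18:55-20:10.
Hana ∩ Luca ∩ Ben ∩ Idris: 13:35-14:40, 18:55-20:10.
Hana ∩ Luca ∩ Ben ∩ Idris ∩ Oona: 13:35-14:40, 19:00-20:10.
The longest is 19:00-20:10 at 70 minutes.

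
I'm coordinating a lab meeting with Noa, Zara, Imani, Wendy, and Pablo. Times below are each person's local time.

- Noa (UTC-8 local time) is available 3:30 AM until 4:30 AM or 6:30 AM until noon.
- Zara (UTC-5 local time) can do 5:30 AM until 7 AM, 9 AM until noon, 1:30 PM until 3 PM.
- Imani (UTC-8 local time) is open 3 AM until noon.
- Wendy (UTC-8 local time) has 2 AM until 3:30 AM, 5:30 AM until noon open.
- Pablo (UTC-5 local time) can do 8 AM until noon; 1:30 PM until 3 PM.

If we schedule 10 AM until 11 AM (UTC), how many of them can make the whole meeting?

1

Noa in UTC: 11:30-12:30, 14:30-20:00 (add 8h to convert from UTC-8).
Zara in UTC: 10:30-12:00, 14:00-17:00, 18:30-20:00 (add 5h to convert from UTC-5).
Imani in UTC: 11:00-20:00 (add 8h to convert from UTC-8).
Wendy in UTC: 10:00-11:30, 13:30-20:00 (add 8h to convert from UTC-8).
Pablo in UTC: 13:00-17:00, 18:30-20:00 (add 5h to convert from UTC-5).
Wendy can make the full 10:00-11:00 slot — that's 1.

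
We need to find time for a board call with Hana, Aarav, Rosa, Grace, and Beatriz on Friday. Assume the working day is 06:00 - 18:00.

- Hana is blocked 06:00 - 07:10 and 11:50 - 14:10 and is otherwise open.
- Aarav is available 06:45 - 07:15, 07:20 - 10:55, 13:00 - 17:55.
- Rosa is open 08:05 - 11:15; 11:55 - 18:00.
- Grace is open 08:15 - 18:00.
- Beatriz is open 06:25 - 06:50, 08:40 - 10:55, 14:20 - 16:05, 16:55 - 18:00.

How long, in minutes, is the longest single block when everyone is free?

Hana free: 07:10-11:50, 14:10-18:00 (invert busy blocks within the working day).
Aarav free: 06:45-07:15, 07:20-10:55, 13:00-17:55.
Rosa free: 08:05-11:15, 11:55-18:00.
Grace free: 08:15-18:00.
Beatriz free: 06:25-06:50, 08:40-10:55, 14:20-16:05, 16:55-18:00.
Hana ∩ Aarav: 07:10-07:15, 07:20-10:55, 14:10-17:55.
Hana ∩ Aarav ∩ Rosa: 08:05-10:55, 14:10-17:55.
Hana ∩ Aarav ∩ Rosa ∩ Grace: 08:15-10:55, 14:10-17:55.
Hana ∩ Aarav ∩ Rosa ∩ Grace ∩ Beatriz: 08:40-10:55, 14:20-16:05, 16:55-17:55.
Those are the intersection windows.
The longest is 08:40-10:55 at 135 minutes.

135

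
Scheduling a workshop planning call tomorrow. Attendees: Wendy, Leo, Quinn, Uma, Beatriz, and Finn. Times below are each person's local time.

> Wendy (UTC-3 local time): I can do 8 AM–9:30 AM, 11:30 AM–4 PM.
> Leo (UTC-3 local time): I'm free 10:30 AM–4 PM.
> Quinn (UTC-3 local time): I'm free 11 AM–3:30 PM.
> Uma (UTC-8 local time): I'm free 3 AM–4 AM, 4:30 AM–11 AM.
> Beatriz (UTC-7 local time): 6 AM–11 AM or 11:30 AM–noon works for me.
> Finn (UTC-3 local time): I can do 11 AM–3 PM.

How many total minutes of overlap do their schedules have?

Wendy in UTC: 11:00-12:30, 14:30-19:00 (add 3h to convert from UTC-3).
Leo in UTC: 13:30-19:00 (add 3h to convert from UTC-3).
Quinn in UTC: 14:00-18:30 (add 3h to convert from UTC-3).
Uma in UTC: 11:00-12:00, 12:30-19:00 (add 8h to convert from UTC-8).
Beatriz in UTC: 13:00-18:00, 18:30-19:00 (add 7h to convert from UTC-7).
Finn in UTC: 14:00-18:00 (add 3h to convert from UTC-3).
Wendy ∩ Leo: 14:30-19:00.
Wendy ∩ Leo ∩ Quinn: 14:30-18:30.
Wendy ∩ Leo ∩ Quinn ∩ Uma: 14:30-18:30.
Wendy ∩ Leo ∩ Quinn ∩ Uma ∩ Beatriz: 14:30-18:00.
Wendy ∩ Leo ∩ Quinn ∩ Uma ∩ Beatriz ∩ Finn: 14:30-18:00.
That's a single block of 210 minutes.

210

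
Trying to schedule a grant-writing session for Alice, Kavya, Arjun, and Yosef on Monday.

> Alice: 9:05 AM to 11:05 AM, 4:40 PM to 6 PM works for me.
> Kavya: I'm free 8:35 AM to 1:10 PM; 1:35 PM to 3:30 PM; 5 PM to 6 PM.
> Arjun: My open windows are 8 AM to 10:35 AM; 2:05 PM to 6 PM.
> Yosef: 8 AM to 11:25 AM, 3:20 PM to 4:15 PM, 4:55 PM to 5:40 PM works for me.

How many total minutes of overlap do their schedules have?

130

Alice ∩ Kavya: 09:05-11:05, 17:00-18:00.
Alice ∩ Kavya ∩ Arjun: 09:05-10:35, 17:00-18:00.
Alice ∩ Kavya ∩ Arjun ∩ Yosef: 09:05-10:35, 17:00-17:40.
Those are the intersection windows.
Summing the common windows: 90 + 40 = 130 minutes.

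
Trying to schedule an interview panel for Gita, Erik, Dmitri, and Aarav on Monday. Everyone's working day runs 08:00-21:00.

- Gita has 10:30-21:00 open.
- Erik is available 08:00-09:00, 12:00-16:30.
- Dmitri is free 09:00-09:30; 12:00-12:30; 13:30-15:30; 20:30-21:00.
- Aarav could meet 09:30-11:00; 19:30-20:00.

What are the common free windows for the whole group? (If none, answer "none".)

none

Gita ∩ Erik: 12:00-16:30.
Gita ∩ Erik ∩ Dmitri: 12:00-12:30, 13:30-15:30.
Gita ∩ Erik ∩ Dmitri ∩ Aarav: ∅.
There is no time when everyone is free.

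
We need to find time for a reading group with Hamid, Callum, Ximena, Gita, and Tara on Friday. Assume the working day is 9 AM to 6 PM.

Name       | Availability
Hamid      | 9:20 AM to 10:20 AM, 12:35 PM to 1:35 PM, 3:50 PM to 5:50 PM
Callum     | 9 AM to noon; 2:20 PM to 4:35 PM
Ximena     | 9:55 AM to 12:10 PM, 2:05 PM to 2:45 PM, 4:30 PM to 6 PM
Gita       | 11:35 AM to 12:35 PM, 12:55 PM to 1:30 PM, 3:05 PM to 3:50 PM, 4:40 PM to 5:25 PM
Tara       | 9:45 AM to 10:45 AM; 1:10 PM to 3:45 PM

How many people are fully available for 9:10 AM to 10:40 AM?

1

Callum can make the full 09:10-10:40 slot — that's 1.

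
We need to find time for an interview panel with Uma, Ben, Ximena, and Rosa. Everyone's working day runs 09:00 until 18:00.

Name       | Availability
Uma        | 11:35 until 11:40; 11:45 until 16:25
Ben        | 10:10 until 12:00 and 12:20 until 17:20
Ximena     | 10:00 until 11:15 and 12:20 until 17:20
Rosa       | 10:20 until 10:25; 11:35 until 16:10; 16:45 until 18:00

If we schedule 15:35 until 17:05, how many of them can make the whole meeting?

Ben and Ximena can make the full 15:35-17:05 slot — that's 2.

2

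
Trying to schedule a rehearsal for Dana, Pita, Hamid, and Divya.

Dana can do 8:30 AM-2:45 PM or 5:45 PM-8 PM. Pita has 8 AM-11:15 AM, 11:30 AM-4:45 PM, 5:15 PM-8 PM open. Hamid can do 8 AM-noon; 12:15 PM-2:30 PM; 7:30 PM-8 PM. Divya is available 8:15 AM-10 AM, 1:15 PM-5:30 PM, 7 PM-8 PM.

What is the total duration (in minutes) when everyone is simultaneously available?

195

Dana ∩ Pita: 08:30-11:15, 11:30-14:45, 17:45-20:00.
Dana ∩ Pita ∩ Hamid: 08:30-11:15, 11:30-12:00, 12:15-14:30, 19:30-20:00.
Dana ∩ Pita ∩ Hamid ∩ Divya: 08:30-10:00, 13:15-14:30, 19:30-20:00.
So the common availability across everyone is 08:30-10:00, 13:15-14:30, 19:30-20:00.
Summing the common windows: 90 + 75 + 30 = 195 minutes.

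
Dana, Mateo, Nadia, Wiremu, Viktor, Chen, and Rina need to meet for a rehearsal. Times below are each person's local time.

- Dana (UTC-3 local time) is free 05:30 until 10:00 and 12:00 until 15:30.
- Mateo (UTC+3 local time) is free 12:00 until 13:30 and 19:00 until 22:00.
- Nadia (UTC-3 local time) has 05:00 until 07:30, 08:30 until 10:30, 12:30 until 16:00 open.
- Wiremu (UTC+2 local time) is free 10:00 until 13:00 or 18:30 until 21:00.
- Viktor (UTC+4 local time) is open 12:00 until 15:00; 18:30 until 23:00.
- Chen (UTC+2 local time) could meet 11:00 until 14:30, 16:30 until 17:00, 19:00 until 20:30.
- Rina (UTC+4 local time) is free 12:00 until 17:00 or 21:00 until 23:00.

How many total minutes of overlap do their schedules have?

180

Dana in UTC: 08:30-13:00, 15:00-18:30 (add 3h to convert from UTC-3).
Mateo in UTC: 09:00-10:30, 16:00-19:00 (subtract 3h to convert from UTC+3).
Nadia in UTC: 08:00-10:30, 11:30-13:30, 15:30-19:00 (add 3h to convert from UTC-3).
Wiremu in UTC: 08:00-11:00, 16:30-19:00 (subtract 2h to convert from UTC+2).
Viktor in UTC: 08:00-11:00, 14:30-19:00 (subtract 4h to convert from UTC+4).
Chen in UTC: 09:00-12:30, 14:30-15:00, 17:00-18:30 (subtract 2h to convert from UTC+2).
Rina in UTC: 08:00-13:00, 17:00-19:00 (subtract 4h to convert from UTC+4).
Dana ∩ Mateo: 09:00-10:30, 16:00-18:30.
Dana ∩ Mateo ∩ Nadia: 09:00-10:30, 16:00-18:30.
Dana ∩ Mateo ∩ Nadia ∩ Wiremu: 09:00-10:30, 16:30-18:30.
Dana ∩ Mateo ∩ Nadia ∩ Wiremu ∩ Viktor: 09:00-10:30, 16:30-18:30.
Dana ∩ Mateo ∩ Nadia ∩ Wiremu ∩ Viktor ∩ Chen: 09:00-10:30, 17:00-18:30.
Dana ∩ Mateo ∩ Nadia ∩ Wiremu ∩ Viktor ∩ Chen ∩ Rina: 09:00-10:30, 17:00-18:30.
So the common availability across everyone is 09:00-10:30, 17:00-18:30.
Summing the common windows: 90 + 90 = 180 minutes.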